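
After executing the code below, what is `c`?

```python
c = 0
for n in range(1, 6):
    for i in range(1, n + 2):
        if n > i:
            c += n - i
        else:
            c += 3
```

n=1,i=1: not 1>1, c = 0+3 = 3
n=1,i=2: not 1>2, c = 3+3 = 6
n=2,i=1: 2>1, c = 6+1 = 7
n=2,i=2: not 2>2, c = 7+3 = 10
n=2,i=3: not 2>3, c = 10+3 = 13
n=3,i=1: 3>1, c = 13+2 = 15
n=3,i=2: 3>2, c = 15+1 = 16
n=3,i=3: not 3>3, c = 16+3 = 19
n=3,i=4: not 3>4, c = 19+3 = 22
n=4,i=1: 4>1, c = 22+3 = 25
n=4,i=2: 4>2, c = 25+2 = 27
n=4,i=3: 4>3, c = 27+1 = 28
n=4,i=4: not 4>4, c = 28+3 = 31
n=4,i=5: not 4>5, c = 31+3 = 34
n=5,i=1: 5>1, c = 34+4 = 38
n=5,i=2: 5>2, c = 38+3 = 41
n=5,i=3: 5>3, c = 41+2 = 43
n=5,i=4: 5>4, c = 43+1 = 44
n=5,i=5: not 5>5, c = 44+3 = 47
n=5,i=6: not 5>6, c = 47+3 = 50

50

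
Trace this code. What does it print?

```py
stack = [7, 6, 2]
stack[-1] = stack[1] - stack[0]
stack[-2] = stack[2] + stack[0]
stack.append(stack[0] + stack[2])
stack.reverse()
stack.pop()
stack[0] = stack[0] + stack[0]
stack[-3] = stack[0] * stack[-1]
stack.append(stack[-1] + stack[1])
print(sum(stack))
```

stack[-1] = stack[1]-stack[0] = 6-7 = -1 → [7, 6, -1]
stack[-2] = stack[2]+stack[0] = (-1)+7 = 6 → [7, 6, -1]
append stack[0]+stack[2] = 7+(-1) = 6 → [7, 6, -1, 6]
reverse → [6, -1, 6, 7]
pop() removes 7 → [6, -1, 6]
stack[0] = stack[0]+stack[0] = 6+6 = 12 → [12, -1, 6]
stack[-3] = stack[0]*stack[-1] = 12*6 = 72 → [72, -1, 6]
append stack[-1]+stack[1] = 6+(-1) = 5 → [72, -1, 6, 5]
sum = 82

82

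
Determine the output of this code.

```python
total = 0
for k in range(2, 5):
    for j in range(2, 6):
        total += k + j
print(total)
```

k=2,j=2: total = 0+4 = 4
k=2,j=3: total = 4+5 = 9
k=2,j=4: total = 9+6 = 15
k=2,j=5: total = 15+7 = 22
k=3,j=2: total = 22+5 = 27
k=3,j=3: total = 27+6 = 33
k=3,j=4: total = 33+7 = 40
k=3,j=5: total = 40+8 = 48
k=4,j=2: total = 48+6 = 54
k=4,j=3: total = 54+7 = 61
k=4,j=4: total = 61+8 = 69
k=4,j=5: total = 69+9 = 78

78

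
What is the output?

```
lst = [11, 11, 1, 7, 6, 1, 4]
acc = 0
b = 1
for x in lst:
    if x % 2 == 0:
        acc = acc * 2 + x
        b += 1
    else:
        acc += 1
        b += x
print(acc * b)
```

1156

x=11: not even, acc = 0+1 = 1; b=12
x=11: not even, acc = 1+1 = 2; b=23
x=1: not even, acc = 2+1 = 3; b=24
x=7: not even, acc = 3+1 = 4; b=31
x=6: even, acc = 4*2+6 = 14; b=32
x=1: not even, acc = 14+1 = 15; b=33
x=4: even, acc = 15*2+4 = 34; b=34
acc*b = 34*34 = 1156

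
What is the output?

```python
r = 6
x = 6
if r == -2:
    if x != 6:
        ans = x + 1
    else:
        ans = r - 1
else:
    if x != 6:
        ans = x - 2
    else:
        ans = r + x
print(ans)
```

r=6, x=6
r == -2 is False; x != 6 is False
→ ans = r + x = 12

12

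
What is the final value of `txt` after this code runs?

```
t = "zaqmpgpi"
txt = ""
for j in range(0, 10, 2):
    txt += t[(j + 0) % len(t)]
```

j=0: add t[0]='z' → 'z'
j=2: add t[2]='q' → 'zq'
j=4: add t[4]='p' → 'zqp'
j=6: add t[6]='p' → 'zqpp'
j=8: add t[0]='z' → 'zqppz'

'zqppz'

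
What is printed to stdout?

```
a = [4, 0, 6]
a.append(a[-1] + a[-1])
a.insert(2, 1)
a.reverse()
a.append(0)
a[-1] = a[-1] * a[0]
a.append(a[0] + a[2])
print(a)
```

append a[-1]+a[-1] = 6+6 = 12 → [4, 0, 6, 12]
insert 1 at 2 → [4, 0, 1, 6, 12]
reverse → [12, 6, 1, 0, 4]
append 0 → [12, 6, 1, 0, 4, 0]
a[-1] = a[-1]*a[0] = 0*12 = 0 → [12, 6, 1, 0, 4, 0]
append a[0]+a[2] = 12+1 = 13 → [12, 6, 1, 0, 4, 0, 13]

[12, 6, 1, 0, 4, 0, 13]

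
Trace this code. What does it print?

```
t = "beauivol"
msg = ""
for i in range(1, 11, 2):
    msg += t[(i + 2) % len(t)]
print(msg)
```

i=1: add t[3]='u' → 'u'
i=3: add t[5]='v' → 'uv'
i=5: add t[7]='l' → 'uvl'
i=7: add t[1]='e' → 'uvle'
i=9: add t[3]='u' → 'uvleu'

uvleu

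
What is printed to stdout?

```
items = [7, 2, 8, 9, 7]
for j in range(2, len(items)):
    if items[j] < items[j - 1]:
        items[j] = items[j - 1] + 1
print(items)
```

j=2: 8>=2, unchanged → [7, 2, 8, 9, 7]
j=3: 9>=8, unchanged → [7, 2, 8, 9, 7]
j=4: 7<9, items[4] = 9+1 = 10 → [7, 2, 8, 9, 10]

[7, 2, 8, 9, 10]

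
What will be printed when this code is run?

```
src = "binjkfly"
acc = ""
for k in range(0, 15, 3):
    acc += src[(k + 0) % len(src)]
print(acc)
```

k=0: add src[0]='b' → 'b'
k=3: add src[3]='j' → 'bj'
k=6: add src[6]='l' → 'bjl'
k=9: add src[1]='i' → 'bjli'
k=12: add src[4]='k' → 'bjlik'

bjlik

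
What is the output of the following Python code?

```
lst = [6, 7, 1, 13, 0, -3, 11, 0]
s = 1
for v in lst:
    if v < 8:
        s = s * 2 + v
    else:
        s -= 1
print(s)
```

360

v=6: <8, s = 1*2+6 = 8
v=7: <8, s = 8*2+7 = 23
v=1: <8, s = 23*2+1 = 47
v=13: not <8, s = 47-1 = 46
v=0: <8, s = 46*2+0 = 92
v=-3: <8, s = 92*2+(-3) = 181
v=11: not <8, s = 181-1 = 180
v=0: <8, s = 180*2+0 = 360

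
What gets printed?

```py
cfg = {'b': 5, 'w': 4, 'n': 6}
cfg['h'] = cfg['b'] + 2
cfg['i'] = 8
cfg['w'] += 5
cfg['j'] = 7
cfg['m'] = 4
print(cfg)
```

cfg['h'] = cfg['b']+2 = 7 → {'b': 5, 'w': 4, 'n': 6, 'h': 7}
cfg['i'] = 8 → {'b': 5, 'w': 4, 'n': 6, 'h': 7, 'i': 8}
cfg['w'] = 4+5 = 9 → {'b': 5, 'w': 9, 'n': 6, 'h': 7, 'i': 8}
cfg['j'] = 7 → {'b': 5, 'w': 9, 'n': 6, 'h': 7, 'i': 8, 'j': 7}
cfg['m'] = 4 → {'b': 5, 'w': 9, 'n': 6, 'h': 7, 'i': 8, 'j': 7, 'm': 4}

{'b': 5, 'w': 9, 'n': 6, 'h': 7, 'i': 8, 'j': 7, 'm': 4}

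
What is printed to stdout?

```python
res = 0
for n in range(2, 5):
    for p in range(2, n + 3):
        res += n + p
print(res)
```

81

n=2,p=2: res = 0+4 = 4
n=2,p=3: res = 4+5 = 9
n=2,p=4: res = 9+6 = 15
n=3,p=2: res = 15+5 = 20
n=3,p=3: res = 20+6 = 26
n=3,p=4: res = 26+7 = 33
n=3,p=5: res = 33+8 = 41
n=4,p=2: res = 41+6 = 47
n=4,p=3: res = 47+7 = 54
n=4,p=4: res = 54+8 = 62
n=4,p=5: res = 62+9 = 71
n=4,p=6: res = 71+10 = 81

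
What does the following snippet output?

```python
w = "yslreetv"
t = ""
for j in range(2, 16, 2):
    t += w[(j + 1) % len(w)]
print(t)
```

revsrev

j=2: add w[3]='r' → 'r'
j=4: add w[5]='e' → 're'
j=6: add w[7]='v' → 'rev'
j=8: add w[1]='s' → 'revs'
j=10: add w[3]='r' → 'revsr'
j=12: add w[5]='e' → 'revsre'
j=14: add w[7]='v' → 'revsrev'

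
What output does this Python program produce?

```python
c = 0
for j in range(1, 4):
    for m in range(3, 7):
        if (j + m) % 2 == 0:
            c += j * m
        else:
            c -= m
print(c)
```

j=1,m=3: even sum, c = 0+3 = 3
j=1,m=4: odd sum, c = 3-4 = -1
j=1,m=5: even sum, c = (-1)+5 = 4
j=1,m=6: odd sum, c = 4-6 = -2
j=2,m=3: odd sum, c = (-2)-3 = -5
j=2,m=4: even sum, c = (-5)+8 = 3
j=2,m=5: odd sum, c = 3-5 = -2
j=2,m=6: even sum, c = (-2)+12 = 10
j=3,m=3: even sum, c = 10+9 = 19
j=3,m=4: odd sum, c = 19-4 = 15
j=3,m=5: even sum, c = 15+15 = 30
j=3,m=6: odd sum, c = 30-6 = 24

24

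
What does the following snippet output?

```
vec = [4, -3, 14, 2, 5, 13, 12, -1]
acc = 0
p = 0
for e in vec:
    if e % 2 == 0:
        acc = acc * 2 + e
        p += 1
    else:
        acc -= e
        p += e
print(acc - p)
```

75

e=4: even, acc = 0*2+4 = 4; p=1
e=-3: not even, acc = 4-(-3) = 7; p=-2
e=14: even, acc = 7*2+14 = 28; p=-1
e=2: even, acc = 28*2+2 = 58; p=0
e=5: not even, acc = 58-5 = 53; p=5
e=13: not even, acc = 53-13 = 40; p=18
e=12: even, acc = 40*2+12 = 92; p=19
e=-1: not even, acc = 92-(-1) = 93; p=18
acc-p = 93-18 = 75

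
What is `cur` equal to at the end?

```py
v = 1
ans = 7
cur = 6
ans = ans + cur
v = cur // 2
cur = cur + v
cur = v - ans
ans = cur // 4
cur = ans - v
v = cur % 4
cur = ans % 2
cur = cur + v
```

3

ans = 7+6 = 13
v = 6//2 = 3
cur = 6+3 = 9
cur = 3-13 = -10
ans = (-10)//4 = -3
cur = (-3)-3 = -6
v = (-6)%4 = 2
cur = (-3)%2 = 1
cur = 1+2 = 3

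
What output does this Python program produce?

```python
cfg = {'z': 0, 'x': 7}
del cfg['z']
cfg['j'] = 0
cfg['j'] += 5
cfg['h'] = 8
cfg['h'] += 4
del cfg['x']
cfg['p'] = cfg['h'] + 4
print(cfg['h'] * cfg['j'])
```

del 'z' → {'x': 7}
cfg['j'] = 0 → {'x': 7, 'j': 0}
cfg['j'] = 0+5 = 5 → {'x': 7, 'j': 5}
cfg['h'] = 8 → {'x': 7, 'j': 5, 'h': 8}
cfg['h'] = 8+4 = 12 → {'x': 7, 'j': 5, 'h': 12}
del 'x' → {'j': 5, 'h': 12}
cfg['p'] = cfg['h']+4 = 16 → {'j': 5, 'h': 12, 'p': 16}
cfg['h']*cfg['j'] = 12*5 = 60

60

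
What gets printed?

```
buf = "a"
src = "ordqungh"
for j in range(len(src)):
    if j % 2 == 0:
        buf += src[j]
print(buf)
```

aodug

j=0: add 'o' → 'ao'
j=1: skip
j=2: add 'd' → 'aod'
j=3: skip
j=4: add 'u' → 'aodu'
j=5: skip
j=6: add 'g' → 'aodug'
j=7: skip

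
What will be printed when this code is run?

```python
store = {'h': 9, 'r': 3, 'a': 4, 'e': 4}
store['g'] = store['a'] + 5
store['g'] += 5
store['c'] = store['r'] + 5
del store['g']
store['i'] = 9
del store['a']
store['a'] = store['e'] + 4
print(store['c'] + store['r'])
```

11

store['g'] = store['a']+5 = 9 → {'h': 9, 'r': 3, 'a': 4, 'e': 4, 'g': 9}
store['g'] = 9+5 = 14 → {'h': 9, 'r': 3, 'a': 4, 'e': 4, 'g': 14}
store['c'] = store['r']+5 = 8 → {'h': 9, 'r': 3, 'a': 4, 'e': 4, 'g': 14, 'c': 8}
del 'g' → {'h': 9, 'r': 3, 'a': 4, 'e': 4, 'c': 8}
store['i'] = 9 → {'h': 9, 'r': 3, 'a': 4, 'e': 4, 'c': 8, 'i': 9}
del 'a' → {'h': 9, 'r': 3, 'e': 4, 'c': 8, 'i': 9}
store['a'] = store['e']+4 = 8 → {'h': 9, 'r': 3, 'e': 4, 'c': 8, 'i': 9, 'a': 8}
store['c']+store['r'] = 8+3 = 11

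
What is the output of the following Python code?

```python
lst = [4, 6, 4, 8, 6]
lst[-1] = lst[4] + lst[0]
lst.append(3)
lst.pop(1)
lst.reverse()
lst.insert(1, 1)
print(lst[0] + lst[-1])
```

lst[-1] = lst[4]+lst[0] = 6+4 = 10 → [4, 6, 4, 8, 10]
append 3 → [4, 6, 4, 8, 10, 3]
pop(1) removes 6 → [4, 4, 8, 10, 3]
reverse → [3, 10, 8, 4, 4]
insert 1 at 1 → [3, 1, 10, 8, 4, 4]
lst[0]+lst[-1] = 3+4 = 7

7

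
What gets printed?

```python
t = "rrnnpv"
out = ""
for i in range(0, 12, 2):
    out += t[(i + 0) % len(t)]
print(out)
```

rnprnp

i=0: add t[0]='r' → 'r'
i=2: add t[2]='n' → 'rn'
i=4: add t[4]='p' → 'rnp'
i=6: add t[0]='r' → 'rnpr'
i=8: add t[2]='n' → 'rnprn'
i=10: add t[4]='p' → 'rnprnp'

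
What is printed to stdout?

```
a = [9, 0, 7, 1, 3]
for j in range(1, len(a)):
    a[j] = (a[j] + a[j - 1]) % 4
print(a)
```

j=1: a[1] = (0+9)%4 = 1 → [9, 1, 7, 1, 3]
j=2: a[2] = (7+1)%4 = 0 → [9, 1, 0, 1, 3]
j=3: a[3] = (1+0)%4 = 1 → [9, 1, 0, 1, 3]
j=4: a[4] = (3+1)%4 = 0 → [9, 1, 0, 1, 0]

[9, 1, 0, 1, 0]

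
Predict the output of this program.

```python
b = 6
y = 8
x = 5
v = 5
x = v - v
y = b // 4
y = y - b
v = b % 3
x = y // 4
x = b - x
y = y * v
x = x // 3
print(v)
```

0

x = 5-5 = 0
y = 6//4 = 1
y = 1-6 = -5
v = 6%3 = 0
x = (-5)//4 = -2
x = 6-(-2) = 8
y = (-5)*0 = 0
x = 8//3 = 2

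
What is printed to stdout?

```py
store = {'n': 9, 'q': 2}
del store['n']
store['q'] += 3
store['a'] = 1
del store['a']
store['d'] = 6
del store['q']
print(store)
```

del 'n' → {'q': 2}
store['q'] = 2+3 = 5 → {'q': 5}
store['a'] = 1 → {'q': 5, 'a': 1}
del 'a' → {'q': 5}
store['d'] = 6 → {'q': 5, 'd': 6}
del 'q' → {'d': 6}

{'d': 6}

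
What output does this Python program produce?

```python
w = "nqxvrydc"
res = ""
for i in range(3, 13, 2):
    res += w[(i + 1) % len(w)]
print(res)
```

i=3: add w[4]='r' → 'r'
i=5: add w[6]='d' → 'rd'
i=7: add w[0]='n' → 'rdn'
i=9: add w[2]='x' → 'rdnx'
i=11: add w[4]='r' → 'rdnxr'

rdnxr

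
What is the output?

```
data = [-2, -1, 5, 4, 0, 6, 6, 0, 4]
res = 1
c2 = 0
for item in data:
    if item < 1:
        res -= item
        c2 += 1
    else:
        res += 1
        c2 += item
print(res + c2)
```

item=-2: <1, res = 1-(-2) = 3; c2=1
item=-1: <1, res = 3-(-1) = 4; c2=2
item=5: not <1, res = 4+1 = 5; c2=7
item=4: not <1, res = 5+1 = 6; c2=11
item=0: <1, res = 6-0 = 6; c2=12
item=6: not <1, res = 6+1 = 7; c2=18
item=6: not <1, res = 7+1 = 8; c2=24
item=0: <1, res = 8-0 = 8; c2=25
item=4: not <1, res = 8+1 = 9; c2=29
res+c2 = 9+29 = 38

38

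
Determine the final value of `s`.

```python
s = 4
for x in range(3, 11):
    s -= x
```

-48

x=3: s = 4-3 = 1
x=4: s = 1-4 = -3
x=5: s = (-3)-5 = -8
x=6: s = (-8)-6 = -14
x=7: s = (-14)-7 = -21
x=8: s = (-21)-8 = -29
x=9: s = (-29)-9 = -38
x=10: s = (-38)-10 = -48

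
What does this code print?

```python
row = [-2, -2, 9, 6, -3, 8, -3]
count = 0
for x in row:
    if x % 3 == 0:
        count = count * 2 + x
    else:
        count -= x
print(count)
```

x=-2: not %3==0, count = 0-(-2) = 2
x=-2: not %3==0, count = 2-(-2) = 4
x=9: %3==0, count = 4*2+9 = 17
x=6: %3==0, count = 17*2+6 = 40
x=-3: %3==0, count = 40*2+(-3) = 77
x=8: not %3==0, count = 77-8 = 69
x=-3: %3==0, count = 69*2+(-3) = 135

135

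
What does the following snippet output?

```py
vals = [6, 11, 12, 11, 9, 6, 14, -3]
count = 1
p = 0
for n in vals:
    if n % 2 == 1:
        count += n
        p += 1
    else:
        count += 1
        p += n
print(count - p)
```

-9

n=6: not odd, count = 1+1 = 2; p=6
n=11: odd, count = 2+11 = 13; p=7
n=12: not odd, count = 13+1 = 14; p=19
n=11: odd, count = 14+11 = 25; p=20
n=9: odd, count = 25+9 = 34; p=21
n=6: not odd, count = 34+1 = 35; p=27
n=14: not odd, count = 35+1 = 36; p=41
n=-3: odd, count = 36+(-3) = 33; p=42
count-p = 33-42 = -9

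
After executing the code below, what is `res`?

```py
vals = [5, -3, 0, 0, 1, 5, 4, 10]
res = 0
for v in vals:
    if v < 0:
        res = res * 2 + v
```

v=5: not <0
v=-3: <0, res = 0*2+(-3) = -3
v=0: not <0
v=0: not <0
v=1: not <0
v=5: not <0
v=4: not <0
v=10: not <0

-3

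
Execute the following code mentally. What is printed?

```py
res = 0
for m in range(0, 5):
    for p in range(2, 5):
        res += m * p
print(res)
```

90

m=0,p=2: res = 0+0 = 0
m=0,p=3: res = 0+0 = 0
m=0,p=4: res = 0+0 = 0
m=1,p=2: res = 0+2 = 2
m=1,p=3: res = 2+3 = 5
m=1,p=4: res = 5+4 = 9
m=2,p=2: res = 9+4 = 13
m=2,p=3: res = 13+6 = 19
m=2,p=4: res = 19+8 = 27
m=3,p=2: res = 27+6 = 33
m=3,p=3: res = 33+9 = 42
m=3,p=4: res = 42+12 = 54
m=4,p=2: res = 54+8 = 62
m=4,p=3: res = 62+12 = 74
m=4,p=4: res = 74+16 = 90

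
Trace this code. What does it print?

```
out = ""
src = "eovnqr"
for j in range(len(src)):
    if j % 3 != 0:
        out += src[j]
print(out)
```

j=0: skip
j=1: add 'o' → 'o'
j=2: add 'v' → 'ov'
j=3: skip
j=4: add 'q' → 'ovq'
j=5: add 'r' → 'ovqr'

ovqr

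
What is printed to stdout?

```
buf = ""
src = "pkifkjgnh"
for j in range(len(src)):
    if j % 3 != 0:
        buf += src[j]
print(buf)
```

kikjnh

j=0: skip
j=1: add 'k' → 'k'
j=2: add 'i' → 'ki'
j=3: skip
j=4: add 'k' → 'kik'
j=5: add 'j' → 'kikj'
j=6: skip
j=7: add 'n' → 'kikjn'
j=8: add 'h' → 'kikjnh'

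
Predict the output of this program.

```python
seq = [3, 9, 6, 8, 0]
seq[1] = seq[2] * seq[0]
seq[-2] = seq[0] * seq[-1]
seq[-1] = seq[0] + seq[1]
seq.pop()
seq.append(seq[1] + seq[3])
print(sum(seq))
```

45

seq[1] = seq[2]*seq[0] = 6*3 = 18 → [3, 18, 6, 8, 0]
seq[-2] = seq[0]*seq[-1] = 3*0 = 0 → [3, 18, 6, 0, 0]
seq[-1] = seq[0]+seq[1] = 3+18 = 21 → [3, 18, 6, 0, 21]
pop() removes 21 → [3, 18, 6, 0]
append seq[1]+seq[3] = 18+0 = 18 → [3, 18, 6, 0, 18]
sum = 45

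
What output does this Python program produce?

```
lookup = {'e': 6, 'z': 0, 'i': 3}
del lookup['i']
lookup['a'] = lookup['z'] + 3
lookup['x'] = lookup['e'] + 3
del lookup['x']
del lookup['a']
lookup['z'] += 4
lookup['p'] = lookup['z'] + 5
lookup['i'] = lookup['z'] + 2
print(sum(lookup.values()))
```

25

del 'i' → {'e': 6, 'z': 0}
lookup['a'] = lookup['z']+3 = 3 → {'e': 6, 'z': 0, 'a': 3}
lookup['x'] = lookup['e']+3 = 9 → {'e': 6, 'z': 0, 'a': 3, 'x': 9}
del 'x' → {'e': 6, 'z': 0, 'a': 3}
del 'a' → {'e': 6, 'z': 0}
lookup['z'] = 0+4 = 4 → {'e': 6, 'z': 4}
lookup['p'] = lookup['z']+5 = 9 → {'e': 6, 'z': 4, 'p': 9}
lookup['i'] = lookup['z']+2 = 6 → {'e': 6, 'z': 4, 'p': 9, 'i': 6}
sum of values = 25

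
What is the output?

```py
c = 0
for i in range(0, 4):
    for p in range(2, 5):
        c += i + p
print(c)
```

54

i=0,p=2: c = 0+2 = 2
i=0,p=3: c = 2+3 = 5
i=0,p=4: c = 5+4 = 9
i=1,p=2: c = 9+3 = 12
i=1,p=3: c = 12+4 = 16
i=1,p=4: c = 16+5 = 21
i=2,p=2: c = 21+4 = 25
i=2,p=3: c = 25+5 = 30
i=2,p=4: c = 30+6 = 36
i=3,p=2: c = 36+5 = 41
i=3,p=3: c = 41+6 = 47
i=3,p=4: c = 47+7 = 54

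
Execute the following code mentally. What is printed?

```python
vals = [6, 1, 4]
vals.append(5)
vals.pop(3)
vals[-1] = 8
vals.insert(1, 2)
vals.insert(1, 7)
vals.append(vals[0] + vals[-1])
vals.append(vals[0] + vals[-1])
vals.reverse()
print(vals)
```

[20, 14, 8, 1, 2, 7, 6]

append 5 → [6, 1, 4, 5]
pop(3) removes 5 → [6, 1, 4]
vals[-1] = 8 → [6, 1, 8]
insert 2 at 1 → [6, 2, 1, 8]
insert 7 at 1 → [6, 7, 2, 1, 8]
append vals[0]+vals[-1] = 6+8 = 14 → [6, 7, 2, 1, 8, 14]
append vals[0]+vals[-1] = 6+14 = 20 → [6, 7, 2, 1, 8, 14, 20]
reverse → [20, 14, 8, 1, 2, 7, 6]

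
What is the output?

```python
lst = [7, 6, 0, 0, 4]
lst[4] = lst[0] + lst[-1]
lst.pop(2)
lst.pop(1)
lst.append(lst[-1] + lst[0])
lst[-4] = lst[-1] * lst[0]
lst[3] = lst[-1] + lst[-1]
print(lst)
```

[126, 0, 11, 36]

lst[4] = lst[0]+lst[-1] = 7+4 = 11 → [7, 6, 0, 0, 11]
pop(2) removes 0 → [7, 6, 0, 11]
pop(1) removes 6 → [7, 0, 11]
append lst[-1]+lst[0] = 11+7 = 18 → [7, 0, 11, 18]
lst[-4] = lst[-1]*lst[0] = 18*7 = 126 → [126, 0, 11, 18]
lst[3] = lst[-1]+lst[-1] = 18+18 = 36 → [126, 0, 11, 36]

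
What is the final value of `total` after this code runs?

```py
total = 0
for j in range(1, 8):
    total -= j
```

-28

j=1: total = 0-1 = -1
j=2: total = (-1)-2 = -3
j=3: total = (-3)-3 = -6
j=4: total = (-6)-4 = -10
j=5: total = (-10)-5 = -15
j=6: total = (-15)-6 = -21
j=7: total = (-21)-7 = -28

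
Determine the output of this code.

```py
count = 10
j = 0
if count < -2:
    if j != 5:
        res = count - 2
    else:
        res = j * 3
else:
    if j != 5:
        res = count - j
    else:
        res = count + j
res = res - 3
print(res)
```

7

count=10, j=0
count < -2 is False; j != 5 is True
→ res = count - j = 10
res = 10-3 = 7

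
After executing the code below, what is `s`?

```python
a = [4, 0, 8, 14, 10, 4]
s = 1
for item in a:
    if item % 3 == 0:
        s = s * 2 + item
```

2

item=4: not %3==0
item=0: %3==0, s = 1*2+0 = 2
item=8: not %3==0
item=14: not %3==0
item=10: not %3==0
item=4: not %3==0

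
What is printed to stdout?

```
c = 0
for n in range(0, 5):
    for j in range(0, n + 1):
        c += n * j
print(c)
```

n=0,j=0: c = 0+0 = 0
n=1,j=0: c = 0+0 = 0
n=1,j=1: c = 0+1 = 1
n=2,j=0: c = 1+0 = 1
n=2,j=1: c = 1+2 = 3
n=2,j=2: c = 3+4 = 7
n=3,j=0: c = 7+0 = 7
n=3,j=1: c = 7+3 = 10
n=3,j=2: c = 10+6 = 16
n=3,j=3: c = 16+9 = 25
n=4,j=0: c = 25+0 = 25
n=4,j=1: c = 25+4 = 29
n=4,j=2: c = 29+8 = 37
n=4,j=3: c = 37+12 = 49
n=4,j=4: c = 49+16 = 65

65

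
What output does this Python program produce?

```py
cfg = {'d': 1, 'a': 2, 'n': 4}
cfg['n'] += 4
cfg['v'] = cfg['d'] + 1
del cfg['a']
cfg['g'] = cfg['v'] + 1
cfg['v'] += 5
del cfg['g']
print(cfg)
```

cfg['n'] = 4+4 = 8 → {'d': 1, 'a': 2, 'n': 8}
cfg['v'] = cfg['d']+1 = 2 → {'d': 1, 'a': 2, 'n': 8, 'v': 2}
del 'a' → {'d': 1, 'n': 8, 'v': 2}
cfg['g'] = cfg['v']+1 = 3 → {'d': 1, 'n': 8, 'v': 2, 'g': 3}
cfg['v'] = 2+5 = 7 → {'d': 1, 'n': 8, 'v': 7, 'g': 3}
del 'g' → {'d': 1, 'n': 8, 'v': 7}

{'d': 1, 'n': 8, 'v': 7}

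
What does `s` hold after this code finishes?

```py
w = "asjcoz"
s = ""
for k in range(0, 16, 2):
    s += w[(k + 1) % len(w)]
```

k=0: add w[1]='s' → 's'
k=2: add w[3]='c' → 'sc'
k=4: add w[5]='z' → 'scz'
k=6: add w[1]='s' → 'sczs'
k=8: add w[3]='c' → 'sczsc'
k=10: add w[5]='z' → 'sczscz'
k=12: add w[1]='s' → 'sczsczs'
k=14: add w[3]='c' → 'sczsczsc'

'sczsczsc'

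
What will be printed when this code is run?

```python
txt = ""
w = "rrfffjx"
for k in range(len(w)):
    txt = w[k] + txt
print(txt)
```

xjfffrr

k=0: prepend 'r' → 'r'
k=1: prepend 'r' → 'rr'
k=2: prepend 'f' → 'frr'
k=3: prepend 'f' → 'ffrr'
k=4: prepend 'f' → 'fffrr'
k=5: prepend 'j' → 'jfffrr'
k=6: prepend 'x' → 'xjfffrr'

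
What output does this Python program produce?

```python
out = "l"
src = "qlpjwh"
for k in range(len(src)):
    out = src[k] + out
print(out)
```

hwjplql

k=0: prepend 'q' → 'ql'
k=1: prepend 'l' → 'lql'
k=2: prepend 'p' → 'plql'
k=3: prepend 'j' → 'jplql'
k=4: prepend 'w' → 'wjplql'
k=5: prepend 'h' → 'hwjplql'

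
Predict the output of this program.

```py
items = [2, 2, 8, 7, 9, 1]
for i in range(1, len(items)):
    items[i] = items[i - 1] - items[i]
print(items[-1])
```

-25

i=1: items[1] = 2-2 = 0 → [2, 0, 8, 7, 9, 1]
i=2: items[2] = 0-8 = -8 → [2, 0, -8, 7, 9, 1]
i=3: items[3] = (-8)-7 = -15 → [2, 0, -8, -15, 9, 1]
i=4: items[4] = (-15)-9 = -24 → [2, 0, -8, -15, -24, 1]
i=5: items[5] = (-24)-1 = -25 → [2, 0, -8, -15, -24, -25]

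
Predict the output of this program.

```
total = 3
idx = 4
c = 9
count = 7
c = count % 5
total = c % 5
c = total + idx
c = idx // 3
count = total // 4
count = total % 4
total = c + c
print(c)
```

1

c = 7%5 = 2
total = 2%5 = 2
c = 2+4 = 6
c = 4//3 = 1
count = 2//4 = 0
count = 2%4 = 2
total = 1+1 = 2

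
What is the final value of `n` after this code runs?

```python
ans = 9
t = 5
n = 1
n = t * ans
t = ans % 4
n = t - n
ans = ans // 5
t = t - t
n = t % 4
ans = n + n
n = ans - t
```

n = 5*9 = 45
t = 9%4 = 1
n = 1-45 = -44
ans = 9//5 = 1
t = 1-1 = 0
n = 0%4 = 0
ans = 0+0 = 0
n = 0-0 = 0

0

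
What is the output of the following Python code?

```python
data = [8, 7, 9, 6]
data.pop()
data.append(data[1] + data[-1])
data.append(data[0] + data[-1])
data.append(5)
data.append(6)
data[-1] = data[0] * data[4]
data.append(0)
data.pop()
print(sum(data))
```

pop() removes 6 → [8, 7, 9]
append data[1]+data[-1] = 7+9 = 16 → [8, 7, 9, 16]
append data[0]+data[-1] = 8+16 = 24 → [8, 7, 9, 16, 24]
append 5 → [8, 7, 9, 16, 24, 5]
append 6 → [8, 7, 9, 16, 24, 5, 6]
data[-1] = data[0]*data[4] = 8*24 = 192 → [8, 7, 9, 16, 24, 5, 192]
append 0 → [8, 7, 9, 16, 24, 5, 192, 0]
pop() removes 0 → [8, 7, 9, 16, 24, 5, 192]
sum = 261

261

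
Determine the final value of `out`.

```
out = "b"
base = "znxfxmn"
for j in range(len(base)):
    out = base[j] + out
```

'nmxfxnzb'

j=0: prepend 'z' → 'zb'
j=1: prepend 'n' → 'nzb'
j=2: prepend 'x' → 'xnzb'
j=3: prepend 'f' → 'fxnzb'
j=4: prepend 'x' → 'xfxnzb'
j=5: prepend 'm' → 'mxfxnzb'
j=6: prepend 'n' → 'nmxfxnzb'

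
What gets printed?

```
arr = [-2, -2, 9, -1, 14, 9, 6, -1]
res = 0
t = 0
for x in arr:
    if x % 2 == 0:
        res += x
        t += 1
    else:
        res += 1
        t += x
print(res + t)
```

40

x=-2: even, res = 0+(-2) = -2; t=1
x=-2: even, res = (-2)+(-2) = -4; t=2
x=9: not even, res = (-4)+1 = -3; t=11
x=-1: not even, res = (-3)+1 = -2; t=10
x=14: even, res = (-2)+14 = 12; t=11
x=9: not even, res = 12+1 = 13; t=20
x=6: even, res = 13+6 = 19; t=21
x=-1: not even, res = 19+1 = 20; t=20
res+t = 20+20 = 40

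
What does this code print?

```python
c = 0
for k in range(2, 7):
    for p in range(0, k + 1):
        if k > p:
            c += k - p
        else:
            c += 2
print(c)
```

65

k=2,p=0: 2>0, c = 0+2 = 2
k=2,p=1: 2>1, c = 2+1 = 3
k=2,p=2: not 2>2, c = 3+2 = 5
k=3,p=0: 3>0, c = 5+3 = 8
k=3,p=1: 3>1, c = 8+2 = 10
k=3,p=2: 3>2, c = 10+1 = 11
k=3,p=3: not 3>3, c = 11+2 = 13
k=4,p=0: 4>0, c = 13+4 = 17
k=4,p=1: 4>1, c = 17+3 = 20
k=4,p=2: 4>2, c = 20+2 = 22
k=4,p=3: 4>3, c = 22+1 = 23
k=4,p=4: not 4>4, c = 23+2 = 25
k=5,p=0: 5>0, c = 25+5 = 30
k=5,p=1: 5>1, c = 30+4 = 34
k=5,p=2: 5>2, c = 34+3 = 37
k=5,p=3: 5>3, c = 37+2 = 39
k=5,p=4: 5>4, c = 39+1 = 40
k=5,p=5: not 5>5, c = 40+2 = 42
k=6,p=0: 6>0, c = 42+6 = 48
k=6,p=1: 6>1, c = 48+5 = 53
k=6,p=2: 6>2, c = 53+4 = 57
k=6,p=3: 6>3, c = 57+3 = 60
k=6,p=4: 6>4, c = 60+2 = 62
k=6,p=5: 6>5, c = 62+1 = 63
k=6,p=6: not 6>6, c = 63+2 = 65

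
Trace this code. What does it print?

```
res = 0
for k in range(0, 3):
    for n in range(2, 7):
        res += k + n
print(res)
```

75

k=0,n=2: res = 0+2 = 2
k=0,n=3: res = 2+3 = 5
k=0,n=4: res = 5+4 = 9
k=0,n=5: res = 9+5 = 14
k=0,n=6: res = 14+6 = 20
k=1,n=2: res = 20+3 = 23
k=1,n=3: res = 23+4 = 27
k=1,n=4: res = 27+5 = 32
k=1,n=5: res = 32+6 = 38
k=1,n=6: res = 38+7 = 45
k=2,n=2: res = 45+4 = 49
k=2,n=3: res = 49+5 = 54
k=2,n=4: res = 54+6 = 60
k=2,n=5: res = 60+7 = 67
k=2,n=6: res = 67+8 = 75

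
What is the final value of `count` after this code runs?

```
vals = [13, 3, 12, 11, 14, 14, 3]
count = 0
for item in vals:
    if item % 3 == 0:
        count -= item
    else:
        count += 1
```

-14

item=13: not %3==0, count = 0+1 = 1
item=3: %3==0, count = 1-3 = -2
item=12: %3==0, count = (-2)-12 = -14
item=11: not %3==0, count = (-14)+1 = -13
item=14: not %3==0, count = (-13)+1 = -12
item=14: not %3==0, count = (-12)+1 = -11
item=3: %3==0, count = (-11)-3 = -14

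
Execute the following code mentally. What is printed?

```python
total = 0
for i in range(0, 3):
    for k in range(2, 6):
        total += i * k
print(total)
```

i=0,k=2: total = 0+0 = 0
i=0,k=3: total = 0+0 = 0
i=0,k=4: total = 0+0 = 0
i=0,k=5: total = 0+0 = 0
i=1,k=2: total = 0+2 = 2
i=1,k=3: total = 2+3 = 5
i=1,k=4: total = 5+4 = 9
i=1,k=5: total = 9+5 = 14
i=2,k=2: total = 14+4 = 18
i=2,k=3: total = 18+6 = 24
i=2,k=4: total = 24+8 = 32
i=2,k=5: total = 32+10 = 42

42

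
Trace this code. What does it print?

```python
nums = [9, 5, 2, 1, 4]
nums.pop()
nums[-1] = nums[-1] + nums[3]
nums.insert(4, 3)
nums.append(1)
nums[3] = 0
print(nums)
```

[9, 5, 2, 0, 3, 1]

pop() removes 4 → [9, 5, 2, 1]
nums[-1] = nums[-1]+nums[3] = 1+1 = 2 → [9, 5, 2, 2]
insert 3 at 4 → [9, 5, 2, 2, 3]
append 1 → [9, 5, 2, 2, 3, 1]
nums[3] = 0 → [9, 5, 2, 0, 3, 1]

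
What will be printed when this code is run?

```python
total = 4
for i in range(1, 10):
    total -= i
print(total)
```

-41

i=1: total = 4-1 = 3
i=2: total = 3-2 = 1
i=3: total = 1-3 = -2
i=4: total = (-2)-4 = -6
i=5: total = (-6)-5 = -11
i=6: total = (-11)-6 = -17
i=7: total = (-17)-7 = -24
i=8: total = (-24)-8 = -32
i=9: total = (-32)-9 = -41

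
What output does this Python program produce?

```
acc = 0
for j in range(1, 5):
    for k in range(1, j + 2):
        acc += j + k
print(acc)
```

j=1,k=1: acc = 0+2 = 2
j=1,k=2: acc = 2+3 = 5
j=2,k=1: acc = 5+3 = 8
j=2,k=2: acc = 8+4 = 12
j=2,k=3: acc = 12+5 = 17
j=3,k=1: acc = 17+4 = 21
j=3,k=2: acc = 21+5 = 26
j=3,k=3: acc = 26+6 = 32
j=3,k=4: acc = 32+7 = 39
j=4,k=1: acc = 39+5 = 44
j=4,k=2: acc = 44+6 = 50
j=4,k=3: acc = 50+7 = 57
j=4,k=4: acc = 57+8 = 65
j=4,k=5: acc = 65+9 = 74

74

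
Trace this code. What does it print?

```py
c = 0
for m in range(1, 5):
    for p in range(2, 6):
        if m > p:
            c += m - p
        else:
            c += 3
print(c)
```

43

m=1,p=2: not 1>2, c = 0+3 = 3
m=1,p=3: not 1>3, c = 3+3 = 6
m=1,p=4: not 1>4, c = 6+3 = 9
m=1,p=5: not 1>5, c = 9+3 = 12
m=2,p=2: not 2>2, c = 12+3 = 15
m=2,p=3: not 2>3, c = 15+3 = 18
m=2,p=4: not 2>4, c = 18+3 = 21
m=2,p=5: not 2>5, c = 21+3 = 24
m=3,p=2: 3>2, c = 24+1 = 25
m=3,p=3: not 3>3, c = 25+3 = 28
m=3,p=4: not 3>4, c = 28+3 = 31
m=3,p=5: not 3>5, c = 31+3 = 34
m=4,p=2: 4>2, c = 34+2 = 36
m=4,p=3: 4>3, c = 36+1 = 37
m=4,p=4: not 4>4, c = 37+3 = 40
m=4,p=5: not 4>5, c = 40+3 = 43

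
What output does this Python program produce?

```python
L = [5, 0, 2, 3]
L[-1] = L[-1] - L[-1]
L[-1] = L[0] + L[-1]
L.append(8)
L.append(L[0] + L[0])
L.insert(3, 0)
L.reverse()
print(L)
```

[10, 8, 5, 0, 2, 0, 5]

L[-1] = L[-1]-L[-1] = 3-3 = 0 → [5, 0, 2, 0]
L[-1] = L[0]+L[-1] = 5+0 = 5 → [5, 0, 2, 5]
append 8 → [5, 0, 2, 5, 8]
append L[0]+L[0] = 5+5 = 10 → [5, 0, 2, 5, 8, 10]
insert 0 at 3 → [5, 0, 2, 0, 5, 8, 10]
reverse → [10, 8, 5, 0, 2, 0, 5]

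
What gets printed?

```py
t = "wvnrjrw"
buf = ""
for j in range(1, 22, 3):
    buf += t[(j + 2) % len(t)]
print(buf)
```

j=1: add t[3]='r' → 'r'
j=4: add t[6]='w' → 'rw'
j=7: add t[2]='n' → 'rwn'
j=10: add t[5]='r' → 'rwnr'
j=13: add t[1]='v' → 'rwnrv'
j=16: add t[4]='j' → 'rwnrvj'
j=19: add t[0]='w' → 'rwnrvjw'

rwnrvjw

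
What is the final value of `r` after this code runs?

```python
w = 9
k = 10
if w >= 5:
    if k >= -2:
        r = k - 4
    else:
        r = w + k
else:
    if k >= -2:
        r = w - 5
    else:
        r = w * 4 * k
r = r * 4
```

24

w=9, k=10
w >= 5 is True; k >= -2 is True
→ r = k - 4 = 6
r = 6*4 = 24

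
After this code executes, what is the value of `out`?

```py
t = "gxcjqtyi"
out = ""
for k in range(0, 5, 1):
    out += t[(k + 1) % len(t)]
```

k=0: add t[1]='x' → 'x'
k=1: add t[2]='c' → 'xc'
k=2: add t[3]='j' → 'xcj'
k=3: add t[4]='q' → 'xcjq'
k=4: add t[5]='t' → 'xcjqt'

'xcjqt'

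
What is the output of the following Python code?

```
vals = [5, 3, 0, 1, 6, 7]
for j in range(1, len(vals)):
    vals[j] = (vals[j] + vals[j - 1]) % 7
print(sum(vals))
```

11

j=1: vals[1] = (3+5)%7 = 1 → [5, 1, 0, 1, 6, 7]
j=2: vals[2] = (0+1)%7 = 1 → [5, 1, 1, 1, 6, 7]
j=3: vals[3] = (1+1)%7 = 2 → [5, 1, 1, 2, 6, 7]
j=4: vals[4] = (6+2)%7 = 1 → [5, 1, 1, 2, 1, 7]
j=5: vals[5] = (7+1)%7 = 1 → [5, 1, 1, 2, 1, 1]
sum = 11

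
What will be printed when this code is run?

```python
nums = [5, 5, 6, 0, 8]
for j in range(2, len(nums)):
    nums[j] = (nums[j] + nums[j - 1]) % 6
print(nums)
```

[5, 5, 5, 5, 1]

j=2: nums[2] = (6+5)%6 = 5 → [5, 5, 5, 0, 8]
j=3: nums[3] = (0+5)%6 = 5 → [5, 5, 5, 5, 8]
j=4: nums[4] = (8+5)%6 = 1 → [5, 5, 5, 5, 1]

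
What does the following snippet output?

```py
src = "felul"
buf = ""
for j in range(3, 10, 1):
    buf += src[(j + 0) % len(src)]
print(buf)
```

j=3: add src[3]='u' → 'u'
j=4: add src[4]='l' → 'ul'
j=5: add src[0]='f' → 'ulf'
j=6: add src[1]='e' → 'ulfe'
j=7: add src[2]='l' → 'ulfel'
j=8: add src[3]='u' → 'ulfelu'
j=9: add src[4]='l' → 'ulfelul'

ulfelul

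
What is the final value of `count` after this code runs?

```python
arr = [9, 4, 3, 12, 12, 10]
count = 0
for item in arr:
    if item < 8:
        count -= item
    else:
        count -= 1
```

-11

item=9: not <8, count = 0-1 = -1
item=4: <8, count = (-1)-4 = -5
item=3: <8, count = (-5)-3 = -8
item=12: not <8, count = (-8)-1 = -9
item=12: not <8, count = (-9)-1 = -10
item=10: not <8, count = (-10)-1 = -11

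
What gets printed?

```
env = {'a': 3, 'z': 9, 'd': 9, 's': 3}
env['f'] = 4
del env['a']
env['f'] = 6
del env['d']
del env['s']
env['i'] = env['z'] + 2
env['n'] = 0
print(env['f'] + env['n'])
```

6

env['f'] = 4 → {'a': 3, 'z': 9, 'd': 9, 's': 3, 'f': 4}
del 'a' → {'z': 9, 'd': 9, 's': 3, 'f': 4}
env['f'] = 6 → {'z': 9, 'd': 9, 's': 3, 'f': 6}
del 'd' → {'z': 9, 's': 3, 'f': 6}
del 's' → {'z': 9, 'f': 6}
env['i'] = env['z']+2 = 11 → {'z': 9, 'f': 6, 'i': 11}
env['n'] = 0 → {'z': 9, 'f': 6, 'i': 11, 'n': 0}
env['f']+env['n'] = 6+0 = 6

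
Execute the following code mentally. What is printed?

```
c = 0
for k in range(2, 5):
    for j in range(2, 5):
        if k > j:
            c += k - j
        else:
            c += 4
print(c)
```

k=2,j=2: not 2>2, c = 0+4 = 4
k=2,j=3: not 2>3, c = 4+4 = 8
k=2,j=4: not 2>4, c = 8+4 = 12
k=3,j=2: 3>2, c = 12+1 = 13
k=3,j=3: not 3>3, c = 13+4 = 17
k=3,j=4: not 3>4, c = 17+4 = 21
k=4,j=2: 4>2, c = 21+2 = 23
k=4,j=3: 4>3, c = 23+1 = 24
k=4,j=4: not 4>4, c = 24+4 = 28

28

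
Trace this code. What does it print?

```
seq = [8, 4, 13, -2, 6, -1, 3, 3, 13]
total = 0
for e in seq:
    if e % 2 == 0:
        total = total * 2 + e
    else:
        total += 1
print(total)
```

e=8: even, total = 0*2+8 = 8
e=4: even, total = 8*2+4 = 20
e=13: not even, total = 20+1 = 21
e=-2: even, total = 21*2+(-2) = 40
e=6: even, total = 40*2+6 = 86
e=-1: not even, total = 86+1 = 87
e=3: not even, total = 87+1 = 88
e=3: not even, total = 88+1 = 89
e=13: not even, total = 89+1 = 90

90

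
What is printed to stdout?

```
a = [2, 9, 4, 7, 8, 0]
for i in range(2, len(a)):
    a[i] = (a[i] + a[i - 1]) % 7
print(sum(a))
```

i=2: a[2] = (4+9)%7 = 6 → [2, 9, 6, 7, 8, 0]
i=3: a[3] = (7+6)%7 = 6 → [2, 9, 6, 6, 8, 0]
i=4: a[4] = (8+6)%7 = 0 → [2, 9, 6, 6, 0, 0]
i=5: a[5] = (0+0)%7 = 0 → [2, 9, 6, 6, 0, 0]
sum = 23

23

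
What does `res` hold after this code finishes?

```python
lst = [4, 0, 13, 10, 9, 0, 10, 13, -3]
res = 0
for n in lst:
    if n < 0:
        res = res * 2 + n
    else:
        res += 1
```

n=4: not <0, res = 0+1 = 1
n=0: not <0, res = 1+1 = 2
n=13: not <0, res = 2+1 = 3
n=10: not <0, res = 3+1 = 4
n=9: not <0, res = 4+1 = 5
n=0: not <0, res = 5+1 = 6
n=10: not <0, res = 6+1 = 7
n=13: not <0, res = 7+1 = 8
n=-3: <0, res = 8*2+(-3) = 13

13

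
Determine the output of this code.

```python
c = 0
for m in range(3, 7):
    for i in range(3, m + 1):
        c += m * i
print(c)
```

m=3,i=3: c = 0+9 = 9
m=4,i=3: c = 9+12 = 21
m=4,i=4: c = 21+16 = 37
m=5,i=3: c = 37+15 = 52
m=5,i=4: c = 52+20 = 72
m=5,i=5: c = 72+25 = 97
m=6,i=3: c = 97+18 = 115
m=6,i=4: c = 115+24 = 139
m=6,i=5: c = 139+30 = 169
m=6,i=6: c = 169+36 = 205

205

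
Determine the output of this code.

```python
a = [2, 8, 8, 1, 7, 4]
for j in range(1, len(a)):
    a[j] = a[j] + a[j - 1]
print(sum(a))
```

105

j=1: a[1] = 8+2 = 10 → [2, 10, 8, 1, 7, 4]
j=2: a[2] = 8+10 = 18 → [2, 10, 18, 1, 7, 4]
j=3: a[3] = 1+18 = 19 → [2, 10, 18, 19, 7, 4]
j=4: a[4] = 7+19 = 26 → [2, 10, 18, 19, 26, 4]
j=5: a[5] = 4+26 = 30 → [2, 10, 18, 19, 26, 30]
sum = 105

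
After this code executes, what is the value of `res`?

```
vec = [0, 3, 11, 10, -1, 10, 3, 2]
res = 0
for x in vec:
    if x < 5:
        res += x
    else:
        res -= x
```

-24

x=0: <5, res = 0+0 = 0
x=3: <5, res = 0+3 = 3
x=11: not <5, res = 3-11 = -8
x=10: not <5, res = (-8)-10 = -18
x=-1: <5, res = (-18)+(-1) = -19
x=10: not <5, res = (-19)-10 = -29
x=3: <5, res = (-29)+3 = -26
x=2: <5, res = (-26)+2 = -24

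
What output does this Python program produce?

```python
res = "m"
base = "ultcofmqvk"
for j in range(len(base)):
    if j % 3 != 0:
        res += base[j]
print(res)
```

mltofqv

j=0: skip
j=1: add 'l' → 'ml'
j=2: add 't' → 'mlt'
j=3: skip
j=4: add 'o' → 'mlto'
j=5: add 'f' → 'mltof'
j=6: skip
j=7: add 'q' → 'mltofq'
j=8: add 'v' → 'mltofqv'
j=9: skip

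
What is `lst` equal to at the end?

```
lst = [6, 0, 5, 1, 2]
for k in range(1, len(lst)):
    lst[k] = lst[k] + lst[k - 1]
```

k=1: lst[1] = 0+6 = 6 → [6, 6, 5, 1, 2]
k=2: lst[2] = 5+6 = 11 → [6, 6, 11, 1, 2]
k=3: lst[3] = 1+11 = 12 → [6, 6, 11, 12, 2]
k=4: lst[4] = 2+12 = 14 → [6, 6, 11, 12, 14]

[6, 6, 11, 12, 14]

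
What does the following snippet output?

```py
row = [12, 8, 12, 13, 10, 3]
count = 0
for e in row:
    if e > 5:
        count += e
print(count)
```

55

e=12: >5, count = 0+12 = 12
e=8: >5, count = 12+8 = 20
e=12: >5, count = 20+12 = 32
e=13: >5, count = 32+13 = 45
e=10: >5, count = 45+10 = 55
e=3: not >5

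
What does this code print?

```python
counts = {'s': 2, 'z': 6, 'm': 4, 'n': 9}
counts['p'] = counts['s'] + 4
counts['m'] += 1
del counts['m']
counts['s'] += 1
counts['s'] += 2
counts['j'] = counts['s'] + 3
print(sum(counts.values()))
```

34

counts['p'] = counts['s']+4 = 6 → {'s': 2, 'z': 6, 'm': 4, 'n': 9, 'p': 6}
counts['m'] = 4+1 = 5 → {'s': 2, 'z': 6, 'm': 5, 'n': 9, 'p': 6}
del 'm' → {'s': 2, 'z': 6, 'n': 9, 'p': 6}
counts['s'] = 2+1 = 3 → {'s': 3, 'z': 6, 'n': 9, 'p': 6}
counts['s'] = 3+2 = 5 → {'s': 5, 'z': 6, 'n': 9, 'p': 6}
counts['j'] = counts['s']+3 = 8 → {'s': 5, 'z': 6, 'n': 9, 'p': 6, 'j': 8}
sum of values = 34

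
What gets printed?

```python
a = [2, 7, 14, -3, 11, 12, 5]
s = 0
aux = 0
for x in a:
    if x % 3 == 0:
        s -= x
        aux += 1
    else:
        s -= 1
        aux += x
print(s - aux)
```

x=2: not %3==0, s = 0-1 = -1; aux=2
x=7: not %3==0, s = (-1)-1 = -2; aux=9
x=14: not %3==0, s = (-2)-1 = -3; aux=23
x=-3: %3==0, s = (-3)-(-3) = 0; aux=24
x=11: not %3==0, s = 0-1 = -1; aux=35
x=12: %3==0, s = (-1)-12 = -13; aux=36
x=5: not %3==0, s = (-13)-1 = -14; aux=41
s-aux = (-14)-41 = -55

-55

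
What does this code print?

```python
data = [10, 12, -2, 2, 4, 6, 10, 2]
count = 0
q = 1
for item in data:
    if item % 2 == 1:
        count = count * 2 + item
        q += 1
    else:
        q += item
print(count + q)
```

45

item=10: not odd; q=11
item=12: not odd; q=23
item=-2: not odd; q=21
item=2: not odd; q=23
item=4: not odd; q=27
item=6: not odd; q=33
item=10: not odd; q=43
item=2: not odd; q=45
count+q = 0+45 = 45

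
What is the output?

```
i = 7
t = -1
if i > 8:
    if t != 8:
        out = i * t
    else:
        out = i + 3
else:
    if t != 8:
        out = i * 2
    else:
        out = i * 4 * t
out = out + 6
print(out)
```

i=7, t=-1
i > 8 is False; t != 8 is True
→ out = i * 2 = 14
out = 14+6 = 20

20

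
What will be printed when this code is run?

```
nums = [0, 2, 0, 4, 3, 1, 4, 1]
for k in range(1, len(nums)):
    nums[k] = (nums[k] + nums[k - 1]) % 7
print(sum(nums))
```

k=1: nums[1] = (2+0)%7 = 2 → [0, 2, 0, 4, 3, 1, 4, 1]
k=2: nums[2] = (0+2)%7 = 2 → [0, 2, 2, 4, 3, 1, 4, 1]
k=3: nums[3] = (4+2)%7 = 6 → [0, 2, 2, 6, 3, 1, 4, 1]
k=4: nums[4] = (3+6)%7 = 2 → [0, 2, 2, 6, 2, 1, 4, 1]
k=5: nums[5] = (1+2)%7 = 3 → [0, 2, 2, 6, 2, 3, 4, 1]
k=6: nums[6] = (4+3)%7 = 0 → [0, 2, 2, 6, 2, 3, 0, 1]
k=7: nums[7] = (1+0)%7 = 1 → [0, 2, 2, 6, 2, 3, 0, 1]
sum = 16

16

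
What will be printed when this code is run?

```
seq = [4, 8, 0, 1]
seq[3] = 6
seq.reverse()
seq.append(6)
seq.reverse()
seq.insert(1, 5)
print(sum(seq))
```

29

seq[3] = 6 → [4, 8, 0, 6]
reverse → [6, 0, 8, 4]
append 6 → [6, 0, 8, 4, 6]
reverse → [6, 4, 8, 0, 6]
insert 5 at 1 → [6, 5, 4, 8, 0, 6]
sum = 29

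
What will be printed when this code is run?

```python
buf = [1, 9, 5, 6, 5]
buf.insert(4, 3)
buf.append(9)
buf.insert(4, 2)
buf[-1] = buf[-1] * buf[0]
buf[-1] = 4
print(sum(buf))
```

insert 3 at 4 → [1, 9, 5, 6, 3, 5]
append 9 → [1, 9, 5, 6, 3, 5, 9]
insert 2 at 4 → [1, 9, 5, 6, 2, 3, 5, 9]
buf[-1] = buf[-1]*buf[0] = 9*1 = 9 → [1, 9, 5, 6, 2, 3, 5, 9]
buf[-1] = 4 → [1, 9, 5, 6, 2, 3, 5, 4]
sum = 35

35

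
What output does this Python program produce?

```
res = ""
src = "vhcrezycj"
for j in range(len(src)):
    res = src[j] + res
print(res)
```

j=0: prepend 'v' → 'v'
j=1: prepend 'h' → 'hv'
j=2: prepend 'c' → 'chv'
j=3: prepend 'r' → 'rchv'
j=4: prepend 'e' → 'erchv'
j=5: prepend 'z' → 'zerchv'
j=6: prepend 'y' → 'yzerchv'
j=7: prepend 'c' → 'cyzerchv'
j=8: prepend 'j' → 'jcyzerchv'

jcyzerchv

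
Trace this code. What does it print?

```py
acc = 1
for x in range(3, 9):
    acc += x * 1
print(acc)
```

x=3: acc = 1+3*1 = 4
x=4: acc = 4+4*1 = 8
x=5: acc = 8+5*1 = 13
x=6: acc = 13+6*1 = 19
x=7: acc = 19+7*1 = 26
x=8: acc = 26+8*1 = 34

34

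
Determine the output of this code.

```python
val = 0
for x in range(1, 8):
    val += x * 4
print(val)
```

x=1: val = 0+1*4 = 4
x=2: val = 4+2*4 = 12
x=3: val = 12+3*4 = 24
x=4: val = 24+4*4 = 40
x=5: val = 40+5*4 = 60
x=6: val = 60+6*4 = 84
x=7: val = 84+7*4 = 112

112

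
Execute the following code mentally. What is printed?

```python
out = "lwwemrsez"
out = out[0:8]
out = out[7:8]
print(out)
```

e

slice [0:8] → 'lwwemrse'
slice [7:8] → 'e'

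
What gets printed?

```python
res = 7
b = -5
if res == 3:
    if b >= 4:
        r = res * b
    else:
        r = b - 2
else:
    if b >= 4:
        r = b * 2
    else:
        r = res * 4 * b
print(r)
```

res=7, b=-5
res == 3 is False; b >= 4 is False
→ r = res * 4 * b = -140

-140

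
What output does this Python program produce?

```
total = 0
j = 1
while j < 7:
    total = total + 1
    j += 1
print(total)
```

j=1: total = 0+1 = 1
j=2: total = 1+1 = 2
j=3: total = 2+1 = 3
j=4: total = 3+1 = 4
j=5: total = 4+1 = 5
j=6: total = 5+1 = 6

6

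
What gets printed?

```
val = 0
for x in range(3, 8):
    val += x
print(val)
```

x=3: val = 0+3 = 3
x=4: val = 3+4 = 7
x=5: val = 7+5 = 12
x=6: val = 12+6 = 18
x=7: val = 18+7 = 25

25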